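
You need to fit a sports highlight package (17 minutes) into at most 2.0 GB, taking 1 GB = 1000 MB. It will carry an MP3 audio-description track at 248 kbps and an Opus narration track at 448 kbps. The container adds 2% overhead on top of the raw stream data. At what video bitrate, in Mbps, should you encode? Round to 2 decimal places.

Budget: 2.0 GB = 16000.0 Mb.
Stream payload after overhead: 16000.0 / 1.02 = 15686.3 Mb.
17 min = 1020 s
Total bitrate budget: 15686.3 Mb / 1020 s = 15.379 Mbps.
Audio total: 248 + 448 = 696 kbps = 0.696 Mbps.
Video: 15.379 − 0.696 = 14.683 Mbps.

14.68 Mbps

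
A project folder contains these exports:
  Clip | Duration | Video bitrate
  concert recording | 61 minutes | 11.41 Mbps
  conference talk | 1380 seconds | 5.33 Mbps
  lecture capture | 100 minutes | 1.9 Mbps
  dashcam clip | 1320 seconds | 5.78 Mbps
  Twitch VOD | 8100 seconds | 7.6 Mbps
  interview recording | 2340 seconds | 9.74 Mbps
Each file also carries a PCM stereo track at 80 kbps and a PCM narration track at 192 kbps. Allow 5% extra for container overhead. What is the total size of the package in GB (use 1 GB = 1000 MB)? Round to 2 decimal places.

Audio total: 80 + 192 = 272 kbps = 0.272 Mbps.
concert recording: 11.682 Mbps × 3660 s × 1.05 = 44893.9 Mb
conference talk: 5.602 Mbps × 1380 s × 1.05 = 8117.3 Mb
lecture capture: 2.172 Mbps × 6000 s × 1.05 = 13683.6 Mb
dashcam clip: 6.052 Mbps × 1320 s × 1.05 = 8388.1 Mb
Twitch VOD: 7.872 Mbps × 8100 s × 1.05 = 66951.4 Mb
interview recording: 10.012 Mbps × 2340 s × 1.05 = 24599.5 Mb
Total: 166633.7 Mb = 20829.2 MB.
= 20.83 GB.

20.83 GB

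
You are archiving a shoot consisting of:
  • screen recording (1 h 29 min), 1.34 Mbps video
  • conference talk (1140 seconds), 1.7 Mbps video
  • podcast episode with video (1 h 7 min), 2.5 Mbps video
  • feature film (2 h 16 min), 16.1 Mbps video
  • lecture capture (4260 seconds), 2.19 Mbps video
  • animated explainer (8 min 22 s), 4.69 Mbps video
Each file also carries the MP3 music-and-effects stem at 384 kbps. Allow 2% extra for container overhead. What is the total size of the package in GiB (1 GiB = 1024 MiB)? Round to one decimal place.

20.3 GiB

Audio: 384 kbps = 0.384 Mbps.
screen recording: 1.724 Mbps × 5340 s × 1.02 = 9390.3 Mb
conference talk: 2.084 Mbps × 1140 s × 1.02 = 2423.3 Mb
podcast episode with video: 2.884 Mbps × 4020 s × 1.02 = 11825.6 Mb
feature film: 16.484 Mbps × 8160 s × 1.02 = 137199.6 Mb
lecture capture: 2.574 Mbps × 4260 s × 1.02 = 11184.5 Mb
animated explainer: 5.074 Mbps × 502 s × 1.02 = 2598.1 Mb
Total: 174621.4 Mb = 21827.7 MB.
= 20.33 GiB.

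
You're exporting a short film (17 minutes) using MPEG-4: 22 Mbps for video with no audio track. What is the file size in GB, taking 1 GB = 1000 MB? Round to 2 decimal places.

17 min = 1020 s
Total bitrate: 22 Mbps.
Stream data: 22.000 Mbps × 1020 s = 22440.0 Mb.
22,440 Mb ÷ 8 = 2,805 MB → 2.805 GB.

2.81 GB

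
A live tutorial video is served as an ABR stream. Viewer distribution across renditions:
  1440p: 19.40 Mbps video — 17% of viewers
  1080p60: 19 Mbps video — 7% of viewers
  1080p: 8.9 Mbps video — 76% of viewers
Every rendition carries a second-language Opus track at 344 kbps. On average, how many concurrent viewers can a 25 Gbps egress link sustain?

Audio: 344 kbps = 0.344 Mbps.
Average per-viewer bitrate: 0.17×19.744 + 0.07×19.344 + 0.76×9.244 = 11.736 Mbps.
25 Gbps = 25,000 Mbps; 25,000 / 11.736 = 2130.20 → 2130.

2130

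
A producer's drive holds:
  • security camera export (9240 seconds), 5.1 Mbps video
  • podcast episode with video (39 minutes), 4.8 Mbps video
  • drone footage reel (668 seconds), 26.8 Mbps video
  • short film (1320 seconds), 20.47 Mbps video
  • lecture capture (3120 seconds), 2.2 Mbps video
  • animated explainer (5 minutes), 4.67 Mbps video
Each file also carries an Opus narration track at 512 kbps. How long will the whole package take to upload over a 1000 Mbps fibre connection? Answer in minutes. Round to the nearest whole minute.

2 minutes

Audio: 512 kbps = 0.512 Mbps.
security camera export: 5.612 Mbps × 9240 s = 51854.9 Mb
podcast episode with video: 5.312 Mbps × 2340 s = 12430.1 Mb
drone footage reel: 27.312 Mbps × 668 s = 18244.4 Mb
short film: 20.982 Mbps × 1320 s = 27696.2 Mb
lecture capture: 2.712 Mbps × 3120 s = 8461.4 Mb
animated explainer: 5.182 Mbps × 300 s = 1554.6 Mb
Total: 120241.7 Mb = 15030.2 MB.
At 1000 Mbps: 120241.7 / 1000 = 120 s ≈ 2 minutes.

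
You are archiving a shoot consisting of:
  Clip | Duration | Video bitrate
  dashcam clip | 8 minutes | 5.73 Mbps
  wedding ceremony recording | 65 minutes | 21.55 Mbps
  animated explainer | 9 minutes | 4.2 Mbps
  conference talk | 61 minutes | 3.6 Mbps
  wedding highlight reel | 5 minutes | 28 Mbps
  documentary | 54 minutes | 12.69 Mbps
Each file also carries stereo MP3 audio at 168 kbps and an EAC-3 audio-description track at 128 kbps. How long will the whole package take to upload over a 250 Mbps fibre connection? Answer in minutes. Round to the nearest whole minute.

10 minutes

Audio total: 168 + 128 = 296 kbps = 0.296 Mbps.
dashcam clip: 6.026 Mbps × 480 s = 2892.5 Mb
wedding ceremony recording: 21.846 Mbps × 3900 s = 85199.4 Mb
animated explainer: 4.496 Mbps × 540 s = 2427.8 Mb
conference talk: 3.896 Mbps × 3660 s = 14259.4 Mb
wedding highlight reel: 28.296 Mbps × 300 s = 8488.8 Mb
documentary: 12.986 Mbps × 3240 s = 42074.6 Mb
Total: 155342.5 Mb = 19417.8 MB.
At 250 Mbps: 155342.5 / 250 = 621 s ≈ 10.4 minutes.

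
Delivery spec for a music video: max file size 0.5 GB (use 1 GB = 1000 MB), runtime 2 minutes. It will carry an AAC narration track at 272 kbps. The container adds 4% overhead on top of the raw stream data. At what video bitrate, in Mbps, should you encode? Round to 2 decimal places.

31.78 Mbps

Budget: 0.5 GB = 4000.0 Mb.
Stream payload after overhead: 4000.0 / 1.04 = 3846.2 Mb.
2 min = 120 s
Total bitrate budget: 3846.2 Mb / 120 s = 32.051 Mbps.
Audio: 272 kbps = 0.272 Mbps.
Video: 32.051 − 0.272 = 31.779 Mbps.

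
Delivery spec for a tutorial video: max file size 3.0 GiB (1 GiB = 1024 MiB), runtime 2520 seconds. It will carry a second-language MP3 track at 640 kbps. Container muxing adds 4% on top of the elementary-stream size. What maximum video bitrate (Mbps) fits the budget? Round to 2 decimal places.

Budget: 3.0 GiB = 25769.8 Mb.
Stream payload after overhead: 25769.8 / 1.04 = 24778.7 Mb.
Total bitrate budget: 24778.7 Mb / 2520 s = 9.833 Mbps.
Audio: 640 kbps = 0.640 Mbps.
Video: 9.833 − 0.640 = 9.193 Mbps.

9.19 Mbps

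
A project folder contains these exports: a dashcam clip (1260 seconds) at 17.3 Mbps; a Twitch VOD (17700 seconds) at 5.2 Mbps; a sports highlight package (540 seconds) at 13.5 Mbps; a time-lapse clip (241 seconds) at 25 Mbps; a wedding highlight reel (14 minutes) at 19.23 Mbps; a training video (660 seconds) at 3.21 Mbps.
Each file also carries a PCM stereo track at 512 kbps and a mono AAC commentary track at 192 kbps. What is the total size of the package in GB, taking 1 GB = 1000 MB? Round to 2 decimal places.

20.05 GB

Audio total: 512 + 192 = 704 kbps = 0.704 Mbps.
dashcam clip: 18.004 Mbps × 1260 s = 22685.0 Mb
Twitch VOD: 5.904 Mbps × 17700 s = 104500.8 Mb
sports highlight package: 14.204 Mbps × 540 s = 7670.2 Mb
time-lapse clip: 25.704 Mbps × 241 s = 6194.7 Mb
wedding highlight reel: 19.934 Mbps × 840 s = 16744.6 Mb
training video: 3.914 Mbps × 660 s = 2583.2 Mb
Total: 160378.5 Mb = 20047.3 MB.
= 20.05 GB.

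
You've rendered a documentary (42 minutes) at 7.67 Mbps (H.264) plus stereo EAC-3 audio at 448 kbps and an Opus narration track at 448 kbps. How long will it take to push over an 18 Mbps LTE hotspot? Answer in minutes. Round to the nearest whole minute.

42 min = 2520 s
Audio total: 448 + 448 = 896 kbps = 0.896 Mbps.
Total bitrate: 8.566 Mbps.
File: 8.566 Mbps × 2520 s = 21586.3 Mb.
At 18 Mbps: 21586.3 / 18 = 1199.2 s ≈ 20 minutes.

20 minutes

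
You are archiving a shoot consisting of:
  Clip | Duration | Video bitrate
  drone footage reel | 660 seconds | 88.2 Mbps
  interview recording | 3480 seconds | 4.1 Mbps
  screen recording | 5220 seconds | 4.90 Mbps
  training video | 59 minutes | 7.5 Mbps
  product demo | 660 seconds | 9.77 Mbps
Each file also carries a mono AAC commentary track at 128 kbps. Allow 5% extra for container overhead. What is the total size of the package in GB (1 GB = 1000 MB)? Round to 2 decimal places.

Audio: 128 kbps = 0.128 Mbps.
drone footage reel: 88.328 Mbps × 660 s × 1.05 = 61211.3 Mb
interview recording: 4.228 Mbps × 3480 s × 1.05 = 15449.1 Mb
screen recording: 5.028 Mbps × 5220 s × 1.05 = 27558.5 Mb
training video: 7.628 Mbps × 3540 s × 1.05 = 28353.3 Mb
product demo: 9.898 Mbps × 660 s × 1.05 = 6859.3 Mb
Total: 139431.5 Mb = 17428.9 MB.
= 17.43 GB.

17.43 GB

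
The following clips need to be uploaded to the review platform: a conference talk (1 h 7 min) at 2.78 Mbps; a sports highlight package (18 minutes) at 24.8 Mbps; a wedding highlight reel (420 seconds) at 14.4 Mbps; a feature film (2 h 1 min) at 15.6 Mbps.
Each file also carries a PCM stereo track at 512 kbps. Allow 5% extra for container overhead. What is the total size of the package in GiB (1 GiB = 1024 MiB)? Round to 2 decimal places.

Audio: 512 kbps = 0.512 Mbps.
conference talk: 3.292 Mbps × 4020 s × 1.05 = 13895.5 Mb
sports highlight package: 25.312 Mbps × 1080 s × 1.05 = 28703.8 Mb
wedding highlight reel: 14.912 Mbps × 420 s × 1.05 = 6576.2 Mb
feature film: 16.112 Mbps × 7260 s × 1.05 = 122821.8 Mb
Total: 171997.3 Mb = 21499.7 MB.
= 20.02 GiB.

20.02 GiB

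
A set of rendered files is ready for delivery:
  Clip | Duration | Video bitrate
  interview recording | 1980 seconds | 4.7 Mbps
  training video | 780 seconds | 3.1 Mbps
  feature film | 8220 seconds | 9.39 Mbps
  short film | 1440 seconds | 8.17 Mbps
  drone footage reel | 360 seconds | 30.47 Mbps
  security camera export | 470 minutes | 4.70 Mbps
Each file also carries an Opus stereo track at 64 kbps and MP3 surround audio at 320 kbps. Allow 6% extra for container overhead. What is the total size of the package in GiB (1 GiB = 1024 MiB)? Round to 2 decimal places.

Audio total: 64 + 320 = 384 kbps = 0.384 Mbps.
interview recording: 5.084 Mbps × 1980 s × 1.06 = 10670.3 Mb
training video: 3.484 Mbps × 780 s × 1.06 = 2880.6 Mb
feature film: 9.774 Mbps × 8220 s × 1.06 = 85162.8 Mb
short film: 8.554 Mbps × 1440 s × 1.06 = 13056.8 Mb
drone footage reel: 30.854 Mbps × 360 s × 1.06 = 11773.9 Mb
security camera export: 5.084 Mbps × 28200 s × 1.06 = 151970.9 Mb
Total: 275515.3 Mb = 34439.4 MB.
= 32.07 GiB.

32.07 GiB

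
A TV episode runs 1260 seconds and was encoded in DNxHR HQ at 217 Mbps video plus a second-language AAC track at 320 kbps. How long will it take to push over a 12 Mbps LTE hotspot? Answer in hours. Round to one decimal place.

6.3 hours

Audio: 320 kbps = 0.320 Mbps.
Total bitrate: 217.320 Mbps.
File: 217.320 Mbps × 1260 s = 273823.2 Mb.
At 12 Mbps: 273823.2 / 12 = 22818.6 s ≈ 6.34 hours.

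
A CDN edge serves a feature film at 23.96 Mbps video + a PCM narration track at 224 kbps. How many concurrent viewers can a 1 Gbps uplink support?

41

Audio: 224 kbps = 0.224 Mbps.
Per-viewer media rate: 24.184 Mbps.
1 Gbps = 1,000 Mbps; 1,000 / 24.184 = 41.35 → 41 viewers.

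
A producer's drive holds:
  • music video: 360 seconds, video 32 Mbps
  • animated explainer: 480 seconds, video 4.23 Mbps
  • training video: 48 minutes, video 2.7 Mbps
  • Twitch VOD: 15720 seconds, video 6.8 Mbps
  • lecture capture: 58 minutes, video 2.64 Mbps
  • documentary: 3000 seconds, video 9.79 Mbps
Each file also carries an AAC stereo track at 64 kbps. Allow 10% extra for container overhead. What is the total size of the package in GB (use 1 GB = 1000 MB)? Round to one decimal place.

23.2 GB

Audio: 64 kbps = 0.064 Mbps.
music video: 32.064 Mbps × 360 s × 1.10 = 12697.3 Mb
animated explainer: 4.294 Mbps × 480 s × 1.10 = 2267.2 Mb
training video: 2.764 Mbps × 2880 s × 1.10 = 8756.4 Mb
Twitch VOD: 6.864 Mbps × 15720 s × 1.10 = 118692.3 Mb
lecture capture: 2.704 Mbps × 3480 s × 1.10 = 10350.9 Mb
documentary: 9.854 Mbps × 3000 s × 1.10 = 32518.2 Mb
Total: 185282.3 Mb = 23160.3 MB.
= 23.16 GB.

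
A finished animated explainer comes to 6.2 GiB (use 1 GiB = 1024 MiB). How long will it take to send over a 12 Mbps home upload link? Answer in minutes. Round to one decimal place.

File: 6.2 GiB = 53257.6 Mb.
At 12 Mbps: 53257.6 / 12 = 4438.1 s ≈ 74 minutes.

74.0 minutes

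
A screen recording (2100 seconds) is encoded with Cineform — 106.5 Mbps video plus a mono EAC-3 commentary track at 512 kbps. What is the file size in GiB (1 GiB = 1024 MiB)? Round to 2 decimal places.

Audio: 512 kbps = 0.512 Mbps.
Total bitrate: 106.5 + 0.512 = 107.012 Mbps.
Stream data: 107.012 Mbps × 2100 s = 224725.2 Mb.
224,725 Mb = 28,090,650,000 bytes ÷ 1,073,741,824 = 26.16 GiB.

26.16 GiB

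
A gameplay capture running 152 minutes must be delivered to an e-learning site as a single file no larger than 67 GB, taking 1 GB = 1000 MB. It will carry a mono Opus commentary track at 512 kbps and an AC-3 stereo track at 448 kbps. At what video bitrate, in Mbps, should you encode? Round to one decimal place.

Budget: 67 GB = 536000.0 Mb.
152 min = 9120 s
Total bitrate budget: 536000.0 Mb / 9120 s = 58.772 Mbps.
Audio total: 512 + 448 = 960 kbps = 0.960 Mbps.
Video: 58.772 − 0.960 = 57.812 Mbps.

57.8 Mbps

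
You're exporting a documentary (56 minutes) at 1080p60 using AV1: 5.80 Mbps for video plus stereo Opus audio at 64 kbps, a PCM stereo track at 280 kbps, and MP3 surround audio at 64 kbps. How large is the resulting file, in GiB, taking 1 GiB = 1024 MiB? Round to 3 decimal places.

56 min = 3360 s
Audio total: 64 + 280 + 64 = 408 kbps = 0.408 Mbps.
Total bitrate: 5.80 + 0.408 = 6.208 Mbps.
Stream data: 6.208 Mbps × 3360 s = 20858.9 Mb.
20,859 Mb = 2,607,360,000 bytes ÷ 1,073,741,824 = 2.428 GiB.

2.428 GiB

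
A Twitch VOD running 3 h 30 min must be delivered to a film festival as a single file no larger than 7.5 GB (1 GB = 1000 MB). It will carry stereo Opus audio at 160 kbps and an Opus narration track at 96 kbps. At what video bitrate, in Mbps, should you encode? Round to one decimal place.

Budget: 7.5 GB = 60000.0 Mb.
3 h 30 min = 210 min = 12600 s
Total bitrate budget: 60000.0 Mb / 12600 s = 4.762 Mbps.
Audio total: 160 + 96 = 256 kbps = 0.256 Mbps.
Video: 4.762 − 0.256 = 4.506 Mbps.

4.5 Mbps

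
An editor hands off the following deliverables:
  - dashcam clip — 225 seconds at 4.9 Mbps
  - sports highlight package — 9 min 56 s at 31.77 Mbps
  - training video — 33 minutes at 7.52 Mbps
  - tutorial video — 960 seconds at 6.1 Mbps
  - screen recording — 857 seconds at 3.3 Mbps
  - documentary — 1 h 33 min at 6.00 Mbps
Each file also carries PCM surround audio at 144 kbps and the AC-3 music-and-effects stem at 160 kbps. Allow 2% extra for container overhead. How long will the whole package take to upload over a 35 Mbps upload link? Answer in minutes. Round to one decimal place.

39.0 minutes

Audio total: 144 + 160 = 304 kbps = 0.304 Mbps.
dashcam clip: 5.204 Mbps × 225 s × 1.02 = 1194.3 Mb
sports highlight package: 32.074 Mbps × 596 s × 1.02 = 19498.4 Mb
training video: 7.824 Mbps × 1980 s × 1.02 = 15801.4 Mb
tutorial video: 6.404 Mbps × 960 s × 1.02 = 6270.8 Mb
screen recording: 3.604 Mbps × 857 s × 1.02 = 3150.4 Mb
documentary: 6.304 Mbps × 5580 s × 1.02 = 35879.8 Mb
Total: 81795.1 Mb = 10224.4 MB.
At 35 Mbps: 81795.1 / 35 = 2337 s ≈ 39 minutes.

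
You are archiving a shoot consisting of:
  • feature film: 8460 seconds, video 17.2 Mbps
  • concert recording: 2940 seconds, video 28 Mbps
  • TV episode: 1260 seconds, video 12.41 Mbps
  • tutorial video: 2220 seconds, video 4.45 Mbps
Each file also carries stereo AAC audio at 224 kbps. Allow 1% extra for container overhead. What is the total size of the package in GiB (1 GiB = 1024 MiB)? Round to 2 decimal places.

Audio: 224 kbps = 0.224 Mbps.
feature film: 17.424 Mbps × 8460 s × 1.01 = 148881.1 Mb
concert recording: 28.224 Mbps × 2940 s × 1.01 = 83808.3 Mb
TV episode: 12.634 Mbps × 1260 s × 1.01 = 16078.0 Mb
tutorial video: 4.674 Mbps × 2220 s × 1.01 = 10480.0 Mb
Total: 259247.5 Mb = 32405.9 MB.
= 30.18 GiB.

30.18 GiB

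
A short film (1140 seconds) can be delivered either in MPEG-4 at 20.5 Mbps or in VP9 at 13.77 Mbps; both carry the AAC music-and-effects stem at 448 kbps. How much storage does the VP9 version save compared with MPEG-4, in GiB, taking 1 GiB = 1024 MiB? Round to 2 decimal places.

0.89 GiB

Audio: 448 kbps = 0.448 Mbps.
MPEG-4: 20.948 Mbps × 1140 s = 23880.7 Mb = 2.780 GiB.
VP9: 14.218 Mbps × 1140 s = 16208.5 Mb = 1.887 GiB.
Saving: 2.780 − 1.887 = 0.893 GiB.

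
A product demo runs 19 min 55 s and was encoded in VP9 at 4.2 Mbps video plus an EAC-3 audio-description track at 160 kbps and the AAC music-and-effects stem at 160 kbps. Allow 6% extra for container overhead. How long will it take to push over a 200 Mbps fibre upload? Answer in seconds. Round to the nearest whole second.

29 seconds

19 min 55 s = 1195 s
Audio total: 160 + 160 = 320 kbps = 0.320 Mbps.
Total bitrate: 4.520 Mbps.
File: 4.520 Mbps × 1195 s = 5401.4 Mb.
With 6% container overhead: ×1.06. → 5725.5 Mb.
At 200 Mbps: 5725.5 / 200 = 28.6 s ≈ 28.6 seconds.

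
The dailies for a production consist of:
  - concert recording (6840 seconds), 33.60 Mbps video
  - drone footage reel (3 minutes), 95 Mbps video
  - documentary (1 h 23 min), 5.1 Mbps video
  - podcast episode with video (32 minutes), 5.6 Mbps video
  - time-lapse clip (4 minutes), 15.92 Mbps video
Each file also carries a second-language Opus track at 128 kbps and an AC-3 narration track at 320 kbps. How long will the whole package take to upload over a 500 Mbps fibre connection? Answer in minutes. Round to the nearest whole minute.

10 minutes

Audio total: 128 + 320 = 448 kbps = 0.448 Mbps.
concert recording: 34.048 Mbps × 6840 s = 232888.3 Mb
drone footage reel: 95.448 Mbps × 180 s = 17180.6 Mb
documentary: 5.548 Mbps × 4980 s = 27629.0 Mb
podcast episode with video: 6.048 Mbps × 1920 s = 11612.2 Mb
time-lapse clip: 16.368 Mbps × 240 s = 3928.3 Mb
Total: 293238.5 Mb = 36654.8 MB.
At 500 Mbps: 293238.5 / 500 = 586 s ≈ 9.77 minutes.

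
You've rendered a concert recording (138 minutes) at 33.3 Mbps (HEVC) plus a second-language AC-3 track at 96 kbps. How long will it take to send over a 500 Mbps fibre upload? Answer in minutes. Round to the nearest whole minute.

9 minutes

138 min = 8280 s
Audio: 96 kbps = 0.096 Mbps.
Total bitrate: 33.396 Mbps.
File: 33.396 Mbps × 8280 s = 276518.9 Mb.
At 500 Mbps: 276518.9 / 500 = 553.0 s ≈ 9.22 minutes.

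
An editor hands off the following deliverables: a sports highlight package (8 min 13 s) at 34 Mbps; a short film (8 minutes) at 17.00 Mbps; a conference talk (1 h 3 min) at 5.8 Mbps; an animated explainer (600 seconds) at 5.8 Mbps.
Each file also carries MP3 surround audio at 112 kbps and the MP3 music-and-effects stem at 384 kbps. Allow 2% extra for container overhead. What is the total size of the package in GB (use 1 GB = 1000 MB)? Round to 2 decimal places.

Audio total: 112 + 384 = 496 kbps = 0.496 Mbps.
sports highlight package: 34.496 Mbps × 493 s × 1.02 = 17346.7 Mb
short film: 17.496 Mbps × 480 s × 1.02 = 8566.0 Mb
conference talk: 6.296 Mbps × 3780 s × 1.02 = 24274.9 Mb
animated explainer: 6.296 Mbps × 600 s × 1.02 = 3853.2 Mb
Total: 54040.7 Mb = 6755.1 MB.
= 6.755 GB.

6.76 GB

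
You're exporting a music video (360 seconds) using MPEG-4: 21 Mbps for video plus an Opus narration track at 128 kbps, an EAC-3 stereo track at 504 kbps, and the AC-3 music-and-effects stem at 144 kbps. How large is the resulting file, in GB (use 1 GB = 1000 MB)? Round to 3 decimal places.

0.980 GB

Audio total: 128 + 504 + 144 = 776 kbps = 0.776 Mbps.
Total bitrate: 21 + 0.776 = 21.776 Mbps.
Stream data: 21.776 Mbps × 360 s = 7839.4 Mb.
7,839 Mb ÷ 8 = 979.9 MB → 0.9799 GB.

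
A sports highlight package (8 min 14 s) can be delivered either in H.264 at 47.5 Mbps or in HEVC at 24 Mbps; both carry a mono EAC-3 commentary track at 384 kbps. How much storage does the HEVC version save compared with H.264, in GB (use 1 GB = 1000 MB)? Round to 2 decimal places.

1.45 GB

8 min 14 s = 494 s
Audio: 384 kbps = 0.384 Mbps.
H.264: 47.884 Mbps × 494 s = 23654.7 Mb = 2.957 GB.
HEVC: 24.384 Mbps × 494 s = 12045.7 Mb = 1.506 GB.
Saving: 2.957 − 1.506 = 1.451 GB.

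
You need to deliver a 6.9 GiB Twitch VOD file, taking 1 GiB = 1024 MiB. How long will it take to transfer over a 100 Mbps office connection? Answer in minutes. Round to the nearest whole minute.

File: 6.9 GiB = 59270.5 Mb.
At 100 Mbps: 59270.5 / 100 = 592.7 s ≈ 9.88 minutes.

10 minutes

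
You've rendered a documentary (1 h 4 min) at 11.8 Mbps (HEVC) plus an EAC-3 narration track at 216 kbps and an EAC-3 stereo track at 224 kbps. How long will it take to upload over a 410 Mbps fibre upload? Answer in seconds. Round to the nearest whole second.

115 seconds

1 h 4 min = 64 min = 3840 s
Audio total: 216 + 224 = 440 kbps = 0.440 Mbps.
Total bitrate: 12.240 Mbps.
File: 12.240 Mbps × 3840 s = 47001.6 Mb.
At 410 Mbps: 47001.6 / 410 = 114.6 s ≈ 115 seconds.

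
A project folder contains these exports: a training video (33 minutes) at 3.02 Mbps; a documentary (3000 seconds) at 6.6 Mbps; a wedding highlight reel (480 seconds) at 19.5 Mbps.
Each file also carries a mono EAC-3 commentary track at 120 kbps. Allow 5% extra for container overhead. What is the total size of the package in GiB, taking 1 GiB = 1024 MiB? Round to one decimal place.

4.4 GiB

Audio: 120 kbps = 0.120 Mbps.
training video: 3.140 Mbps × 1980 s × 1.05 = 6528.1 Mb
documentary: 6.720 Mbps × 3000 s × 1.05 = 21168.0 Mb
wedding highlight reel: 19.620 Mbps × 480 s × 1.05 = 9888.5 Mb
Total: 37584.5 Mb = 4698.1 MB.
= 4.375 GiB.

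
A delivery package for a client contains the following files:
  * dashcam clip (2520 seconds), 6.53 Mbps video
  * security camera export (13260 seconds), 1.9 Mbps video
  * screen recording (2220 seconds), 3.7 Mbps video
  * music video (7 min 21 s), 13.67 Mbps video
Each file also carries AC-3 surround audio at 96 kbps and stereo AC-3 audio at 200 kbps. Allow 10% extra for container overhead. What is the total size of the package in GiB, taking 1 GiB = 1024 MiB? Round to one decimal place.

Audio total: 96 + 200 = 296 kbps = 0.296 Mbps.
dashcam clip: 6.826 Mbps × 2520 s × 1.10 = 18921.7 Mb
security camera export: 2.196 Mbps × 13260 s × 1.10 = 32030.9 Mb
screen recording: 3.996 Mbps × 2220 s × 1.10 = 9758.2 Mb
music video: 13.966 Mbps × 441 s × 1.10 = 6774.9 Mb
Total: 67485.7 Mb = 8435.7 MB.
= 7.856 GiB.

7.9 GiB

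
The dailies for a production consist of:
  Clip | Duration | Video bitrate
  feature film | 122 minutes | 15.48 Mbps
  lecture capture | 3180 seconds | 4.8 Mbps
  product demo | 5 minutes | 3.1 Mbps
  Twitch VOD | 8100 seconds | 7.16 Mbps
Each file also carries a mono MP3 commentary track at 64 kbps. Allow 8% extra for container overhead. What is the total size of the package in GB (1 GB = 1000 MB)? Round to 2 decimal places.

Audio: 64 kbps = 0.064 Mbps.
feature film: 15.544 Mbps × 7320 s × 1.08 = 122884.6 Mb
lecture capture: 4.864 Mbps × 3180 s × 1.08 = 16704.9 Mb
product demo: 3.164 Mbps × 300 s × 1.08 = 1025.1 Mb
Twitch VOD: 7.224 Mbps × 8100 s × 1.08 = 63195.6 Mb
Total: 203810.3 Mb = 25476.3 MB.
= 25.48 GB.

25.48 GB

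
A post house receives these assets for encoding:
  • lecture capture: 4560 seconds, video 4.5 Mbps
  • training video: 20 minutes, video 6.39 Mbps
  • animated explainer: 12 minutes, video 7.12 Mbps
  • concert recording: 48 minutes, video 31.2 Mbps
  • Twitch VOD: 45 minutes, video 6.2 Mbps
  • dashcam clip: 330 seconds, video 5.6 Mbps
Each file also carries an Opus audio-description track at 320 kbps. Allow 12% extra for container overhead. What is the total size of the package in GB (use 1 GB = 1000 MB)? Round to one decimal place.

20.4 GB

Audio: 320 kbps = 0.320 Mbps.
lecture capture: 4.820 Mbps × 4560 s × 1.12 = 24616.7 Mb
training video: 6.710 Mbps × 1200 s × 1.12 = 9018.2 Mb
animated explainer: 7.440 Mbps × 720 s × 1.12 = 5999.6 Mb
concert recording: 31.520 Mbps × 2880 s × 1.12 = 101670.9 Mb
Twitch VOD: 6.520 Mbps × 2700 s × 1.12 = 19716.5 Mb
dashcam clip: 5.920 Mbps × 330 s × 1.12 = 2188.0 Mb
Total: 163210.0 Mb = 20401.2 MB.
= 20.40 GB.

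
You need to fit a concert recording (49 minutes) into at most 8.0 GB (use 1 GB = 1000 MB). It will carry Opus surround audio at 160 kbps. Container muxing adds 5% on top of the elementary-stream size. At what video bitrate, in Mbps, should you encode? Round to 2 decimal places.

20.57 Mbps

Budget: 8.0 GB = 64000.0 Mb.
Stream payload after overhead: 64000.0 / 1.05 = 60952.4 Mb.
49 min = 2940 s
Total bitrate budget: 60952.4 Mb / 2940 s = 20.732 Mbps.
Audio: 160 kbps = 0.160 Mbps.
Video: 20.732 − 0.160 = 20.572 Mbps.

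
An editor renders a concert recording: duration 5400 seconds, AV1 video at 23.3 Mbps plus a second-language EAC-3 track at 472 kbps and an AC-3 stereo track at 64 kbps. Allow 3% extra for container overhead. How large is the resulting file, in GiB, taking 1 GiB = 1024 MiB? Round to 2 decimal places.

Audio total: 472 + 64 = 536 kbps = 0.536 Mbps.
Total bitrate: 23.3 + 0.536 = 23.836 Mbps.
Stream data: 23.836 Mbps × 5400 s = 128714.4 Mb.
With 3% container overhead: ×1.03.
132,576 Mb = 16,571,979,000 bytes ÷ 1,073,741,824 = 15.43 GiB.

15.43 GiB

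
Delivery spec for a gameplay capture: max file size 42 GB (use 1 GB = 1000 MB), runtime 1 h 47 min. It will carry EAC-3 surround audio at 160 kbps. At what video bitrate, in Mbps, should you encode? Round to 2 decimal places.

Budget: 42 GB = 336000.0 Mb.
1 h 47 min = 107 min = 6420 s
Total bitrate budget: 336000.0 Mb / 6420 s = 52.336 Mbps.
Audio: 160 kbps = 0.160 Mbps.
Video: 52.336 − 0.160 = 52.176 Mbps.

52.18 Mbps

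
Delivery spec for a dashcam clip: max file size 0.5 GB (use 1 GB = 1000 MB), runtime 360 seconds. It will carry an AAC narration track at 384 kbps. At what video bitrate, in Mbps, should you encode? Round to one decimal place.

10.7 Mbps

Budget: 0.5 GB = 4000.0 Mb.
Total bitrate budget: 4000.0 Mb / 360 s = 11.111 Mbps.
Audio: 384 kbps = 0.384 Mbps.
Video: 11.111 − 0.384 = 10.727 Mbps.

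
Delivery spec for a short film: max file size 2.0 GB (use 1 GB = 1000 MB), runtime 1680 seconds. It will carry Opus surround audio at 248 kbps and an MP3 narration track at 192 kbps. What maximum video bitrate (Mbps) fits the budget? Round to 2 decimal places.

9.08 Mbps

Budget: 2.0 GB = 16000.0 Mb.
Total bitrate budget: 16000.0 Mb / 1680 s = 9.524 Mbps.
Audio total: 248 + 192 = 440 kbps = 0.440 Mbps.
Video: 9.524 − 0.440 = 9.084 Mbps.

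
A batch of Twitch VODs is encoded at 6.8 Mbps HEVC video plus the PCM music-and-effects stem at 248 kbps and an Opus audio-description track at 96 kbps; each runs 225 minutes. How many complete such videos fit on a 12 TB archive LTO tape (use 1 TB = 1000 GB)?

995

225 min = 13500 s
Audio total: 248 + 96 = 344 kbps = 0.344 Mbps.
Total bitrate: 7.144 Mbps.
Per item: 7.144 Mbps × 13500 s = 96,444 Mb = 12,056 MB.
Capacity: 12 TB = 96,000,000 Mb; 995.40 items → 995 complete.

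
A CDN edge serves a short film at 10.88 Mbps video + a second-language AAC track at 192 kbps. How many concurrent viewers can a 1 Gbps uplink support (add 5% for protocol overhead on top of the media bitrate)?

Audio: 192 kbps = 0.192 Mbps.
Per-viewer media rate: 11.072 Mbps.
On the wire with 5% overhead: 11.626 Mbps.
1 Gbps = 1,000 Mbps; 1,000 / 11.626 = 86.02 → 86 viewers.

86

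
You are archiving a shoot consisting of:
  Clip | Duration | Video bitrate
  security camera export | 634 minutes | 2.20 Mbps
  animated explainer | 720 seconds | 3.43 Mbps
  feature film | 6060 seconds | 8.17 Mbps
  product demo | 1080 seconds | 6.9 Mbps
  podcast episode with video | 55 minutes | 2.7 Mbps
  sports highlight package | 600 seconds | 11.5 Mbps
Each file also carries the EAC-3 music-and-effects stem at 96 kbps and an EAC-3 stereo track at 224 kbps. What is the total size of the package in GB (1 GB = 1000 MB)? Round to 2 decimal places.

21.86 GB

Audio total: 96 + 224 = 320 kbps = 0.320 Mbps.
security camera export: 2.520 Mbps × 38040 s = 95860.8 Mb
animated explainer: 3.750 Mbps × 720 s = 2700.0 Mb
feature film: 8.490 Mbps × 6060 s = 51449.4 Mb
product demo: 7.220 Mbps × 1080 s = 7797.6 Mb
podcast episode with video: 3.020 Mbps × 3300 s = 9966.0 Mb
sports highlight package: 11.820 Mbps × 600 s = 7092.0 Mb
Total: 174865.8 Mb = 21858.2 MB.
= 21.86 GB.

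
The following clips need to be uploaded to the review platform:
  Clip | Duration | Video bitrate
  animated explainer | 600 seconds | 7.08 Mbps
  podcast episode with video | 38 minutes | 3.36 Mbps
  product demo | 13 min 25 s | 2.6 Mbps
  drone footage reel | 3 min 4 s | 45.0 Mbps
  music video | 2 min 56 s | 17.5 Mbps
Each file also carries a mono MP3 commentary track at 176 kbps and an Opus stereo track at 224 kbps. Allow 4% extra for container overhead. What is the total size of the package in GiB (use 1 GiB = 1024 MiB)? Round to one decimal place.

3.3 GiB

Audio total: 176 + 224 = 400 kbps = 0.400 Mbps.
animated explainer: 7.480 Mbps × 600 s × 1.04 = 4667.5 Mb
podcast episode with video: 3.760 Mbps × 2280 s × 1.04 = 8915.7 Mb
product demo: 3.000 Mbps × 805 s × 1.04 = 2511.6 Mb
drone footage reel: 45.400 Mbps × 184 s × 1.04 = 8687.7 Mb
music video: 17.900 Mbps × 176 s × 1.04 = 3276.4 Mb
Total: 28059.0 Mb = 3507.4 MB.
= 3.266 GiB.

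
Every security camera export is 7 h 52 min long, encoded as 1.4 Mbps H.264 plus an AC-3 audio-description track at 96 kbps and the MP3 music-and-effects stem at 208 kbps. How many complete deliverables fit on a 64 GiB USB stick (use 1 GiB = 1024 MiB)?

7 h 52 min = 472 min = 28320 s
Audio total: 96 + 208 = 304 kbps = 0.304 Mbps.
Total bitrate: 1.704 Mbps.
Per item: 1.704 Mbps × 28320 s = 48,257 Mb = 6,032 MB.
Capacity: 64 GiB = 549,756 Mb; 11.39 items → 11 complete.

11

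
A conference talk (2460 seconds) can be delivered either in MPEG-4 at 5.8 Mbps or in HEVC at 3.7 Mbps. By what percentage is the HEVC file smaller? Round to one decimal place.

MPEG-4: 5.800 Mbps × 2460 s = 14268.0 Mb = 1.784 GB.
HEVC: 3.700 Mbps × 2460 s = 9102.0 Mb = 1.138 GB.
Reduction: (1 − 1.138/1.784) × 100 = 36.21%.

36.2%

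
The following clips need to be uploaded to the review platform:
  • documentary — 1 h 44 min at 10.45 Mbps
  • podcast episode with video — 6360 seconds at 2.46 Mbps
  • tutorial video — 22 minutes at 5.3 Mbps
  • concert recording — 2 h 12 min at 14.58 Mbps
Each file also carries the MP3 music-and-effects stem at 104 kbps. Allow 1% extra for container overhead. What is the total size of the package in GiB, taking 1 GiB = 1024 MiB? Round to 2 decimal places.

Audio: 104 kbps = 0.104 Mbps.
documentary: 10.554 Mbps × 6240 s × 1.01 = 66515.5 Mb
podcast episode with video: 2.564 Mbps × 6360 s × 1.01 = 16470.1 Mb
tutorial video: 5.404 Mbps × 1320 s × 1.01 = 7204.6 Mb
concert recording: 14.684 Mbps × 7920 s × 1.01 = 117460.3 Mb
Total: 207650.5 Mb = 25956.3 MB.
= 24.17 GiB.

24.17 GiB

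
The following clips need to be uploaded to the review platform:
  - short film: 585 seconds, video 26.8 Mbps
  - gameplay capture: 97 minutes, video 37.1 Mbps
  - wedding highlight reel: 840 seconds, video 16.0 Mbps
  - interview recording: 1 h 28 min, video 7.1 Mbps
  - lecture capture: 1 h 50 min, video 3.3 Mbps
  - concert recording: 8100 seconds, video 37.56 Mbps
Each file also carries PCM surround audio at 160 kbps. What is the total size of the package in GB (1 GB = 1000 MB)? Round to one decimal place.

76.6 GB

Audio: 160 kbps = 0.160 Mbps.
short film: 26.960 Mbps × 585 s = 15771.6 Mb
gameplay capture: 37.260 Mbps × 5820 s = 216853.2 Mb
wedding highlight reel: 16.160 Mbps × 840 s = 13574.4 Mb
interview recording: 7.260 Mbps × 5280 s = 38332.8 Mb
lecture capture: 3.460 Mbps × 6600 s = 22836.0 Mb
concert recording: 37.720 Mbps × 8100 s = 305532.0 Mb
Total: 612900.0 Mb = 76612.5 MB.
= 76.61 GB.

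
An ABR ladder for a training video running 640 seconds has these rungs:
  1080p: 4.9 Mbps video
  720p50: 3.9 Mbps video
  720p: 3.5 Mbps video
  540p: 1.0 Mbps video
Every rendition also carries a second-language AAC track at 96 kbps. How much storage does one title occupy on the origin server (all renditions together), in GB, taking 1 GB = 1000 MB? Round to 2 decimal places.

Audio: 96 kbps = 0.096 Mbps.
Sum of rendition bitrates: (4.9+0.096) + (3.9+0.096) + (3.5+0.096) + (1.0+0.096) = 13.684 Mbps.
× 640 s = 8,758 Mb = 1,095 MB = 1.095 GB.

1.09 GB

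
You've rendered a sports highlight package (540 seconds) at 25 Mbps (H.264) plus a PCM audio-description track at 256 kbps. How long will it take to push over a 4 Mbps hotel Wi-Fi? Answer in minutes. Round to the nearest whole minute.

57 minutes

Audio: 256 kbps = 0.256 Mbps.
Total bitrate: 25.256 Mbps.
File: 25.256 Mbps × 540 s = 13638.2 Mb.
At 4 Mbps: 13638.2 / 4 = 3409.6 s ≈ 56.8 minutes.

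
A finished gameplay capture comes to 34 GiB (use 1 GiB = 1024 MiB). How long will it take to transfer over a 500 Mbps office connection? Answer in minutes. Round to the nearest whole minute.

10 minutes

File: 34 GiB = 292057.8 Mb.
At 500 Mbps: 292057.8 / 500 = 584.1 s ≈ 9.74 minutes.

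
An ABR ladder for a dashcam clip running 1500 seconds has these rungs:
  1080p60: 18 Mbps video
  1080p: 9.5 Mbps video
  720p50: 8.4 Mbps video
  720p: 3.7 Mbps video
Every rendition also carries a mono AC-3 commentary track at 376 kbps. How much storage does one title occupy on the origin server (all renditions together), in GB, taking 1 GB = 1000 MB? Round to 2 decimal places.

7.71 GB

Audio: 376 kbps = 0.376 Mbps.
Sum of rendition bitrates: (18+0.376) + (9.5+0.376) + (8.4+0.376) + (3.7+0.376) = 41.104 Mbps.
× 1500 s = 61,656 Mb = 7,707 MB = 7.707 GB.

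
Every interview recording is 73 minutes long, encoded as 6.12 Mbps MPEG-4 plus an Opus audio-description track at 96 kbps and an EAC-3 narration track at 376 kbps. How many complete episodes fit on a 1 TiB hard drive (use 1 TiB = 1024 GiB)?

73 min = 4380 s
Audio total: 96 + 376 = 472 kbps = 0.472 Mbps.
Total bitrate: 6.592 Mbps.
Per item: 6.592 Mbps × 4380 s = 28,873 Mb = 3,609 MB.
Capacity: 1 TiB = 8,796,093 Mb; 304.65 items → 304 complete.

304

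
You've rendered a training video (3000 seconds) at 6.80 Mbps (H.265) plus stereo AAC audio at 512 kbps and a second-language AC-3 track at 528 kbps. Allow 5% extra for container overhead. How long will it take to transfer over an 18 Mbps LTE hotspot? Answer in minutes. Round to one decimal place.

22.9 minutes

Audio total: 512 + 528 = 1040 kbps = 1.040 Mbps.
Total bitrate: 7.840 Mbps.
File: 7.840 Mbps × 3000 s = 23520.0 Mb.
With 5% container overhead: ×1.05. → 24696.0 Mb.
At 18 Mbps: 24696.0 / 18 = 1372.0 s ≈ 22.9 minutes.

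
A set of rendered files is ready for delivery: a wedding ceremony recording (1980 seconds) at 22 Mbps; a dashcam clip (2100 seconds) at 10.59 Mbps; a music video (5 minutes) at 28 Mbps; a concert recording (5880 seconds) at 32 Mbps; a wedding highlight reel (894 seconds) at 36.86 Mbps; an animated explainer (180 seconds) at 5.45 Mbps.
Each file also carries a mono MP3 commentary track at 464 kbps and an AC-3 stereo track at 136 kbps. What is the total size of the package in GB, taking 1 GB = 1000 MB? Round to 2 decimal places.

Audio total: 464 + 136 = 600 kbps = 0.600 Mbps.
wedding ceremony recording: 22.600 Mbps × 1980 s = 44748.0 Mb
dashcam clip: 11.190 Mbps × 2100 s = 23499.0 Mb
music video: 28.600 Mbps × 300 s = 8580.0 Mb
concert recording: 32.600 Mbps × 5880 s = 191688.0 Mb
wedding highlight reel: 37.460 Mbps × 894 s = 33489.2 Mb
animated explainer: 6.050 Mbps × 180 s = 1089.0 Mb
Total: 303093.2 Mb = 37886.7 MB.
= 37.89 GB.

37.89 GB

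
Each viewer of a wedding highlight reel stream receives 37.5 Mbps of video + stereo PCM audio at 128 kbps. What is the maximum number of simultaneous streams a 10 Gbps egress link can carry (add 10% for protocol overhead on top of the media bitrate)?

241

Audio: 128 kbps = 0.128 Mbps.
Per-viewer media rate: 37.628 Mbps.
On the wire with 10% overhead: 41.391 Mbps.
10 Gbps = 10,000 Mbps; 10,000 / 41.391 = 241.60 → 241 viewers.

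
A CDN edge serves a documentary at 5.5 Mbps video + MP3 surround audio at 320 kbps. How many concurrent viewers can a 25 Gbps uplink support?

Audio: 320 kbps = 0.320 Mbps.
Per-viewer media rate: 5.820 Mbps.
25 Gbps = 25,000 Mbps; 25,000 / 5.820 = 4295.53 → 4295 viewers.

4295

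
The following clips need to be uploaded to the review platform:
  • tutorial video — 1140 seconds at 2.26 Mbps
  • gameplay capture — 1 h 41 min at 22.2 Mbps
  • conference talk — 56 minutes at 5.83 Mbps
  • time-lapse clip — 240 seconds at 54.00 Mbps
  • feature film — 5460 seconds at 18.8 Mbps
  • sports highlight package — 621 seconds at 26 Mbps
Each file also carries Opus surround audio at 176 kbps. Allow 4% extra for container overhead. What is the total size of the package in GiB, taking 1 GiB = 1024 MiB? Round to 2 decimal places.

35.28 GiB

Audio: 176 kbps = 0.176 Mbps.
tutorial video: 2.436 Mbps × 1140 s × 1.04 = 2888.1 Mb
gameplay capture: 22.376 Mbps × 6060 s × 1.04 = 141022.5 Mb
conference talk: 6.006 Mbps × 3360 s × 1.04 = 20987.4 Mb
time-lapse clip: 54.176 Mbps × 240 s × 1.04 = 13522.3 Mb
feature film: 18.976 Mbps × 5460 s × 1.04 = 107753.3 Mb
sports highlight package: 26.176 Mbps × 621 s × 1.04 = 16905.5 Mb
Total: 303079.1 Mb = 37884.9 MB.
= 35.28 GiB.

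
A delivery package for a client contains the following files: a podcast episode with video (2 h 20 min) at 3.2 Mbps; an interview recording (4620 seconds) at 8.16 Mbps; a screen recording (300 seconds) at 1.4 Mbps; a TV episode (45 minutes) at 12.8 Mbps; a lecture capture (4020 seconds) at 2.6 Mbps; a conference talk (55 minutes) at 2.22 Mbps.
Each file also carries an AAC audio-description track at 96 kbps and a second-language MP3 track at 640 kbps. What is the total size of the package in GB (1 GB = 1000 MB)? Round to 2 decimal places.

16.81 GB

Audio total: 96 + 640 = 736 kbps = 0.736 Mbps.
podcast episode with video: 3.936 Mbps × 8400 s = 33062.4 Mb
interview recording: 8.896 Mbps × 4620 s = 41099.5 Mb
screen recording: 2.136 Mbps × 300 s = 640.8 Mb
TV episode: 13.536 Mbps × 2700 s = 36547.2 Mb
lecture capture: 3.336 Mbps × 4020 s = 13410.7 Mb
conference talk: 2.956 Mbps × 3300 s = 9754.8 Mb
Total: 134515.4 Mb = 16814.4 MB.
= 16.81 GB.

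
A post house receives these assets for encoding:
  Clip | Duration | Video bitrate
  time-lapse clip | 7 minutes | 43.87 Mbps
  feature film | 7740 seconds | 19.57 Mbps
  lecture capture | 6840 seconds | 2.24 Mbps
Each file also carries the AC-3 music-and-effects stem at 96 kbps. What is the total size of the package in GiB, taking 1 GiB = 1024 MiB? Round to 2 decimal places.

21.73 GiB

Audio: 96 kbps = 0.096 Mbps.
time-lapse clip: 43.966 Mbps × 420 s = 18465.7 Mb
feature film: 19.666 Mbps × 7740 s = 152214.8 Mb
lecture capture: 2.336 Mbps × 6840 s = 15978.2 Mb
Total: 186658.8 Mb = 23332.3 MB.
= 21.73 GiB.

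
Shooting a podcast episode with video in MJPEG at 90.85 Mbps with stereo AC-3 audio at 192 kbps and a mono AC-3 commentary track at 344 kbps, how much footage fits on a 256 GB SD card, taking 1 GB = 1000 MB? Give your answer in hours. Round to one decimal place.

6.2 hours

Audio total: 192 + 344 = 536 kbps = 0.536 Mbps.
Total bitrate: 90.85 + 0.536 = 91.386 Mbps.
Capacity: 256 GB = 2,048,000 Mb.
Recording time: 2,048,000 / 91.386 = 22,410 s ≈ 6.23 hours.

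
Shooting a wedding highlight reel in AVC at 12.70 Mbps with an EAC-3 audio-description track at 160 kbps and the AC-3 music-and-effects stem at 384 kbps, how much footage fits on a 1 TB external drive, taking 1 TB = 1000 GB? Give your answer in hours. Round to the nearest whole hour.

168 hours

Audio total: 160 + 384 = 544 kbps = 0.544 Mbps.
Total bitrate: 12.70 + 0.544 = 13.244 Mbps.
Capacity: 1 TB = 8,000,000 Mb.
Recording time: 8,000,000 / 13.244 = 604,047 s ≈ 168 hours.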